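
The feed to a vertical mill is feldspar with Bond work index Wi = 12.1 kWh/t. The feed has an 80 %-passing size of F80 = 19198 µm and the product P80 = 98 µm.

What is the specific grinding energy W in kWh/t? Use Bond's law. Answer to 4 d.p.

W = 11.3496 kWh/t

W = 10·Wi·(P80^(-½) − F80^(-½))
1/√98 = 0.101015;  1/√19198 = 0.007217
W = 10·12.1·(0.101015 − 0.007217) = 11.3496 kWh/t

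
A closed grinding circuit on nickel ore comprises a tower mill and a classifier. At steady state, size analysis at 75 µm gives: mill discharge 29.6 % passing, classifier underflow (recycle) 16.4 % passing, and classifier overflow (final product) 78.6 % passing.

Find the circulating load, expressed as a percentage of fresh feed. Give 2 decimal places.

CL = 371.21 %

Two-product formula at 75 µm:
r = (o − d)/(d − u)
r = (78.6 − 29.6)/(29.6 − 16.4) = 49.0/13.2 = 3.7121
CL = 100·r = 371.21 %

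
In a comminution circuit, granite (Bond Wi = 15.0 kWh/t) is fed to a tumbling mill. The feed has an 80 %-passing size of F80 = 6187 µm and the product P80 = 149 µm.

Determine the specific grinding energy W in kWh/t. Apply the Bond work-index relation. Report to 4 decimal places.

W = 10.3815 kWh/t

Bond: W = 10·Wi·(1/√P80 − 1/√F80)
1/√149 = 0.081923;  1/√6187 = 0.012713
W = 10·15.0·(0.081923 − 0.012713) = 10.3815 kWh/t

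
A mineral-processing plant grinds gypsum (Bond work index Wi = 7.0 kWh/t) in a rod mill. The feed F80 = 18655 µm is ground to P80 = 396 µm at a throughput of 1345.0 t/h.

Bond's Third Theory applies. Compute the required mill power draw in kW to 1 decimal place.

P = 4041.9 kW

W = 10·Wi·(P80^(-½) − F80^(-½))
W = 10·7.0·(1/√396 − 1/√18655) = 10·7.0·(0.042930) = 3.0051 kWh/t
P = W·T = 3.0051·1345.0 = 4041.9 kW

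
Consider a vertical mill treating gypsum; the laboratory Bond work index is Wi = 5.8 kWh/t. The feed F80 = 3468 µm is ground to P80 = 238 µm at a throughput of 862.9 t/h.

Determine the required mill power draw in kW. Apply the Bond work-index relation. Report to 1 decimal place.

W = 10 Wi (1/√P80 − 1/√F80)  [Bond]
W = 10·5.8·(1/√238 − 1/√3468) = 10·5.8·(0.047839) = 2.7747 kWh/t
P_mill = W·ṁ = 2.7747·862.9 = 2394.3 kW

P = 2394.3 kW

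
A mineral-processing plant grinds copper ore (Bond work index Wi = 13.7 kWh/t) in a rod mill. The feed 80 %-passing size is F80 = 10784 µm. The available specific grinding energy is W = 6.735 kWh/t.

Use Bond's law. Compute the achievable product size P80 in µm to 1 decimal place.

W = 10 Wi (P80^-0.5 − F80^-0.5)
P80^-0.5 = F80^-0.5 + W/(10 Wi)
  = 6.7350/(10·13.7) + 1/√10784 = 0.049161 + 0.009630 = 0.058790
P80 = (1/0.058790)² = 17.0096² = 289.33 µm

P80 = 289.3 µm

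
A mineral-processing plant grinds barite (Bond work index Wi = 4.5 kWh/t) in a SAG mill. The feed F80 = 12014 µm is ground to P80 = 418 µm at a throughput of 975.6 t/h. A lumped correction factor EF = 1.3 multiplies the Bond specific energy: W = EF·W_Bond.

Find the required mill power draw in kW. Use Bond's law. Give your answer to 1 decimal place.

P = 2270.8 kW

W = 10 Wi (P80^-0.5 − F80^-0.5)
W = 10·4.5·(1/√418 − 1/√12014) = 10·4.5·(0.039788) = 1.7905 kWh/t
W_actual = 1.3 × 1.7905 = 2.3276 kWh/t
P_mill = W·ṁ = 2.3276·975.6 = 2270.8 kW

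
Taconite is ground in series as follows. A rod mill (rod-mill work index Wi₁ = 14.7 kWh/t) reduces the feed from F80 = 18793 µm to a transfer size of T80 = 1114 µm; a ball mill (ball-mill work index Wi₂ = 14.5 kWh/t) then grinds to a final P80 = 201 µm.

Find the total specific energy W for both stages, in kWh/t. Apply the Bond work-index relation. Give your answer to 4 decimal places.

W = 9.2151 kWh/t

W = 10 Wi / √P80 − 10 Wi / √F80
Stage 1 (18793→1114 µm, Wi₁=14.7): W₁ = 10·14.7·(0.029961 − 0.007295) = 3.3320 kWh/t
Stage 2 (1114→201 µm, Wi₂=14.5): W₂ = 10·14.5·(0.070535 − 0.029961) = 5.8832 kWh/t
W = W₁ + W₂ = 3.3320 + 5.8832 = 9.2151 kWh/t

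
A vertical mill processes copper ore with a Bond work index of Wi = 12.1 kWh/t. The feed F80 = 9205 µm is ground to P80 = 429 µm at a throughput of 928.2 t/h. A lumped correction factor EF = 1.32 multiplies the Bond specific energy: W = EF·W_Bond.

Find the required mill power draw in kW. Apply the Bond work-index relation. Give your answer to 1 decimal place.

W = 10·Wi·(P80^(-½) − F80^(-½))
W = 10·12.1·(1/√429 − 1/√9205) = 10·12.1·(0.037858) = 4.5808 kWh/t
Corrected W = EF·W_Bond = 1.32·4.5808 = 6.0466 kWh/t
Power = W × throughput = 6.0466 kWh/t × 928.2 t/h = 5612.5 kW

P = 5612.5 kW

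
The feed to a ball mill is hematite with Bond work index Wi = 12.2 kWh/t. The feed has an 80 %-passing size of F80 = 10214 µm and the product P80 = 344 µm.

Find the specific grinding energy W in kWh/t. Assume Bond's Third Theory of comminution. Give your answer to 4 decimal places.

W = 5.3706 kWh/t

W = 10·Wi·[P80^(−½) − F80^(−½)]
1/√344 = 0.053916;  1/√10214 = 0.009895
W = 10·12.2·(0.053916 − 0.009895) = 5.3706 kWh/t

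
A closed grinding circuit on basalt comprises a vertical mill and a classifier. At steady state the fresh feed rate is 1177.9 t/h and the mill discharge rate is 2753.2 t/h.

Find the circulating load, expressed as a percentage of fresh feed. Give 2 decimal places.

CL = 133.74 %

Discharge = new feed + return, hence
R = M − F = 2753.2 − 1177.9 = 1575.3 t/h
CL = 100·R/F = 100·1575.3/1177.9 = 133.74 %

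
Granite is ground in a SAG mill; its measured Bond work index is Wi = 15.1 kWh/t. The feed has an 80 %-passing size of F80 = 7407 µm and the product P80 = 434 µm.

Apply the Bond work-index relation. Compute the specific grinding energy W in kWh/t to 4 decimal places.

W = 10·Wi·(P80^(-½) − F80^(-½))
1/√434 = 0.048002;  1/√7407 = 0.011619
W = 10·15.1·(0.048002 − 0.011619) = 5.4937 kWh/t

W = 5.4937 kWh/t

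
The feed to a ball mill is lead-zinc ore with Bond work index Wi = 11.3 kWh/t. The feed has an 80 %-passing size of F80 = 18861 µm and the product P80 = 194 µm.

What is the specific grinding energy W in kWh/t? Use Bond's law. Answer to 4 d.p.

W = 10·Wi·[P80^(−½) − F80^(−½)]
1/√194 = 0.071796;  1/√18861 = 0.007281
W = 10·11.3·(0.071796 − 0.007281) = 7.2901 kWh/t

W = 7.2901 kWh/t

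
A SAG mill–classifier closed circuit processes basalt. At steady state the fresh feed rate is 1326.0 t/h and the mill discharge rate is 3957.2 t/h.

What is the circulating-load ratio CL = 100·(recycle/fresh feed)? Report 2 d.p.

M = F + R at steady state, so:
R = M − F = 3957.2 − 1326.0 = 2631.2 t/h
CL = 100·R/F = 100·2631.2/1326.0 = 198.43 %

CL = 198.43 %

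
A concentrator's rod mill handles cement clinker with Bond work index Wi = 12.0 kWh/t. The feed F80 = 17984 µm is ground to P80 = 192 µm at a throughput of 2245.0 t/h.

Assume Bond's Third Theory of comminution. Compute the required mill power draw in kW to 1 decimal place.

P = 17433.4 kW

Bond: W = 10·Wi·(1/√P80 − 1/√F80)
W = 10·12.0·(1/√192 − 1/√17984) = 10·12.0·(0.064712) = 7.7654 kWh/t
P_mill = W·ṁ = 7.7654·2245.0 = 17433.4 kW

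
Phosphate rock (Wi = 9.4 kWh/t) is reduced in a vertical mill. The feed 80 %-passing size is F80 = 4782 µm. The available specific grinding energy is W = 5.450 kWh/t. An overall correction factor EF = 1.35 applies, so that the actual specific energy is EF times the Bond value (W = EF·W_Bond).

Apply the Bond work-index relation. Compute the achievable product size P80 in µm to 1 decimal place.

P80 = 303.4 µm

W = 10·Wi·[P80^(−½) − F80^(−½)]
W_Bond = W / EF = 5.450 / 1.35 = 4.0370 kWh/t
1/√P80 = 1/√F80 + W_Bond/(10·Wi)
  = 4.0370/(10·9.4) + 1/√4782 = 0.042947 + 0.014461 = 0.057408
P80 = (1/0.057408)² = 17.4191² = 303.43 µm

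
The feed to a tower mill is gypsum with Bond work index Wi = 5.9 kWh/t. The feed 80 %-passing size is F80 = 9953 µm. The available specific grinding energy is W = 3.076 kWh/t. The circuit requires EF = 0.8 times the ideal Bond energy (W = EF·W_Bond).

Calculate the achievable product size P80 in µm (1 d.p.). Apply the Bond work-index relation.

P80 = 176.9 µm

W = 10 Wi (1/√P80 − 1/√F80)  [Bond]
W_Bond = W / EF = 3.076 / 0.8 = 3.8450 kWh/t
⇒ 1/√P80 = W_Bond/(10·Wi) + 1/√F80
  = 3.8450/(10·5.9) + 1/√9953 = 0.065169 + 0.010024 = 0.075193
P80 = (1/0.075193)² = 13.2991² = 176.87 µm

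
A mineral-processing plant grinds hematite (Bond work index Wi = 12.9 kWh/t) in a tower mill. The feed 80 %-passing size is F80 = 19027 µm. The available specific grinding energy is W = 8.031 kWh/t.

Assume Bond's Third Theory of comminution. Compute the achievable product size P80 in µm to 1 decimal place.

W = 10·Wi·(P80^(-½) − F80^(-½))
⇒ 1/√P80 = W/(10·Wi) + 1/√F80
  = 8.0310/(10·12.9) + 1/√19027 = 0.062256 + 0.007250 = 0.069505
P80 = (1/0.069505)² = 14.3874² = 207.00 µm

P80 = 207.0 µm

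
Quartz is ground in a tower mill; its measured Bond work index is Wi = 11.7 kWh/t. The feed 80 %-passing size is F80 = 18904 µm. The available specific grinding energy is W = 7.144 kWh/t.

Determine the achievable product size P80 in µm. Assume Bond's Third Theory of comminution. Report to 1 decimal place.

P80 = 214.2 µm

Bond:  W = 10 Wi (1/√P − 1/√F)
1/√P80 = 1/√F80 + W/(10·Wi)
  = 7.1440/(10·11.7) + 1/√18904 = 0.061060 + 0.007273 = 0.068333
P80 = (1/0.068333)² = 14.6342² = 214.16 µm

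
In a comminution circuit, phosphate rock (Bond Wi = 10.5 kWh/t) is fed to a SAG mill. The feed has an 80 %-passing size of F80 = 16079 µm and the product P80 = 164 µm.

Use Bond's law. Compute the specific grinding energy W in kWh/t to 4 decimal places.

W = 7.3711 kWh/t

W = 10·Wi·(P80^(-½) − F80^(-½))
1/√164 = 0.078087;  1/√16079 = 0.007886
W = 10·10.5·(0.078087 − 0.007886) = 7.3711 kWh/t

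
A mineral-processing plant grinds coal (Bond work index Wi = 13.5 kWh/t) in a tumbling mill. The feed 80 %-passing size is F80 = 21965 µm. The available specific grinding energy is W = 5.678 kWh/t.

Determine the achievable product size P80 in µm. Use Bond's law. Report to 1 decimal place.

W_Bond = 10·Wi·(1/√P₈₀ − 1/√F₈₀)
1/√P80 = 1/√F80 + W/(10·Wi)
  = 5.6780/(10·13.5) + 1/√21965 = 0.042059 + 0.006747 = 0.048807
P80 = (1/0.048807)² = 20.4890² = 419.80 µm

P80 = 419.8 µm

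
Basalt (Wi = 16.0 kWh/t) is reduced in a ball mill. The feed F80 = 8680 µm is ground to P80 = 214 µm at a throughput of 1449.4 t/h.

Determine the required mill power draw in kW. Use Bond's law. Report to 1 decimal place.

W_Bond = 10·Wi·(1/√P₈₀ − 1/√F₈₀)
W = 10·16.0·(1/√214 − 1/√8680) = 10·16.0·(0.057625) = 9.2200 kWh/t
Mill draw = 9.2200 × 1449.4 = 13363.5 kW

P = 13363.5 kW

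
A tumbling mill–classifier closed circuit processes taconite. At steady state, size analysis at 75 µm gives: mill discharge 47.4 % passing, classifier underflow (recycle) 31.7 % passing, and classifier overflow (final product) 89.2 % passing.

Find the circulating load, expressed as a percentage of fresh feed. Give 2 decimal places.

Mass balance on the −75 µm fraction:
(1+r)d = ru + o → r = (o−d)/(d−u)
r = (89.2 − 47.4)/(47.4 − 31.7) = 41.8/15.7 = 2.6624
CL = 100·r = 266.24 %

CL = 266.24 %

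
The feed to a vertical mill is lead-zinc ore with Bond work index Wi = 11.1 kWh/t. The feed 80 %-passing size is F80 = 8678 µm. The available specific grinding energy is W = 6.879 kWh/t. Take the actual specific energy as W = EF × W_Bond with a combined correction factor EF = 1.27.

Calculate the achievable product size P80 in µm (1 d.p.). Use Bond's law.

P80 = 282.2 µm

W = 10·Wi·(P80^(-½) − F80^(-½))
W_Bond = W / EF = 6.879 / 1.27 = 5.4165 kWh/t
⇒ 1/√P80 = W_Bond/(10·Wi) + 1/√F80
  = 5.4165/(10·11.1) + 1/√8678 = 0.048798 + 0.010735 = 0.059532
P80 = (1/0.059532)² = 16.7976² = 282.16 µm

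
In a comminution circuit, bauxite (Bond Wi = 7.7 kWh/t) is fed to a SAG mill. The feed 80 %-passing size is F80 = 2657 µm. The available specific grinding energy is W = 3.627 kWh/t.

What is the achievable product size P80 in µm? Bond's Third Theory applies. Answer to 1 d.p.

P80 = 226.1 µm

W = 10 Wi (1/√P80 − 1/√F80)  [Bond]
1/√P80 = 1/√F80 + W/(10·Wi)
  = 3.6270/(10·7.7) + 1/√2657 = 0.047104 + 0.019400 = 0.066504
P80 = (1/0.066504)² = 15.0367² = 226.10 µm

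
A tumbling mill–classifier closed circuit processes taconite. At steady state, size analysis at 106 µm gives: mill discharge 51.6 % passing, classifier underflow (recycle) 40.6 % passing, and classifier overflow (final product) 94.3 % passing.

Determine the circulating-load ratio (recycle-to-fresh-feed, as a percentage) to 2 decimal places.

Let r = R/F. Size balance at 106 µm:
Fd + Rd = Ru + Fo ⇒ R/F = (o−d)/(d−u)
r = (94.3 − 51.6)/(51.6 − 40.6) = 42.7/11.0 = 3.8818
CL = 100·r = 388.18 %

CL = 388.18 %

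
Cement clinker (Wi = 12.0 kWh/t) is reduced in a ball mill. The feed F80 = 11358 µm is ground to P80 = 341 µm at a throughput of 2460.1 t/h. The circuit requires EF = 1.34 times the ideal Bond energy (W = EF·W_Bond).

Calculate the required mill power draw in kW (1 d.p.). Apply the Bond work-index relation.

W = 10·Wi·[P80^(−½) − F80^(−½)]
W = 10·12.0·(1/√341 − 1/√11358) = 10·12.0·(0.044770) = 5.3724 kWh/t
With EF = 1.34: W = 5.3724·1.34 = 7.1990 kWh/t
Power = W × throughput = 7.1990 kWh/t × 2460.1 t/h = 17710.3 kW

P = 17710.3 kW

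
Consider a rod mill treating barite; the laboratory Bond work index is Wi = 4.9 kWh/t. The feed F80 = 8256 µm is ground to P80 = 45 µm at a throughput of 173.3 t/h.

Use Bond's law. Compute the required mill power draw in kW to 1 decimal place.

W = 10 Wi (P80^-0.5 − F80^-0.5)
W = 10·4.9·(1/√45 − 1/√8256) = 10·4.9·(0.138066) = 6.7652 kWh/t
Power = W × throughput = 6.7652 kWh/t × 173.3 t/h = 1172.4 kW

P = 1172.4 kW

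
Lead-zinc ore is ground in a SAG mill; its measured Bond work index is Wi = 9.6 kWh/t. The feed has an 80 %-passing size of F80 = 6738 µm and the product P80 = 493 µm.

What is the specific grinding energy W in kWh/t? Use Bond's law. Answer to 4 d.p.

W = 10·Wi·(P80^(-½) − F80^(-½))
1/√493 = 0.045038;  1/√6738 = 0.012182
W = 10·9.6·(0.045038 − 0.012182) = 3.1541 kWh/t

W = 3.1541 kWh/t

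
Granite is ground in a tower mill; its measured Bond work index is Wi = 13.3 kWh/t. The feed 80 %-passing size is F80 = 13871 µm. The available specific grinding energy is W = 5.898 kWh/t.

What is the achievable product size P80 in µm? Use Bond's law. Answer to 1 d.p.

W = 10 Wi / √P80 − 10 Wi / √F80
1/√P80 = 1/√F80 + W/(10·Wi)
  = 5.8980/(10·13.3) + 1/√13871 = 0.044346 + 0.008491 = 0.052837
P80 = (1/0.052837)² = 18.9263² = 358.20 µm

P80 = 358.2 µm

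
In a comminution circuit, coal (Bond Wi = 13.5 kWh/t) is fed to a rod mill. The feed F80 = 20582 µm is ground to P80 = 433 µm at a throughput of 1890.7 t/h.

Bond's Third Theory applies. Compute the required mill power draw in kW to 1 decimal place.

P = 10487.1 kW

W_Bond = 10·Wi·(1/√P₈₀ − 1/√F₈₀)
W = 10·13.5·(1/√433 − 1/√20582) = 10·13.5·(0.041087) = 5.5467 kWh/t
Power = W × throughput = 5.5467 kWh/t × 1890.7 t/h = 10487.1 kW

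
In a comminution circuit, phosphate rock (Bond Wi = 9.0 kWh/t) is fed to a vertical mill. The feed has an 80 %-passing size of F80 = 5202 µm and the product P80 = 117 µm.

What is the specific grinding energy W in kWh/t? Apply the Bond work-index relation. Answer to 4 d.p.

W = 7.0727 kWh/t

Bond:  W = 10 Wi (1/√P − 1/√F)
1/√117 = 0.092450;  1/√5202 = 0.013865
W = 10·9.0·(0.092450 − 0.013865) = 7.0727 kWh/t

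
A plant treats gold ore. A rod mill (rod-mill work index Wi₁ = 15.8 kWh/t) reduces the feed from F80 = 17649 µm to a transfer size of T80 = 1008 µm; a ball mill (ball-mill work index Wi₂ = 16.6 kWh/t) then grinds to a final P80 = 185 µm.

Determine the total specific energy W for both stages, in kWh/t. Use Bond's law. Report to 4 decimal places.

W = 10.7633 kWh/t

Bond:  W = 10 Wi (1/√P − 1/√F)
Stage 1 (17649→1008 µm, Wi₁=15.8): W₁ = 10·15.8·(0.031497 − 0.007527) = 3.7872 kWh/t
Stage 2 (1008→185 µm, Wi₂=16.6): W₂ = 10·16.6·(0.073521 − 0.031497) = 6.9761 kWh/t
W = W₁ + W₂ = 3.7872 + 6.9761 = 10.7633 kWh/t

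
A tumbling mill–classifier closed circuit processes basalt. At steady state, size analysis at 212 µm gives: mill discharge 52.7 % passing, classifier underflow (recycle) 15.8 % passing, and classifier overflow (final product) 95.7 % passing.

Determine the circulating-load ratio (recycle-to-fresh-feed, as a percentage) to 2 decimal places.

Classifier node, passing 212 µm:
Fd + Rd = Ru + Fo ⇒ R/F = (o−d)/(d−u)
r = (95.7 − 52.7)/(52.7 − 15.8) = 43.0/36.9 = 1.1653
CL = 100·r = 116.53 %

CL = 116.53 %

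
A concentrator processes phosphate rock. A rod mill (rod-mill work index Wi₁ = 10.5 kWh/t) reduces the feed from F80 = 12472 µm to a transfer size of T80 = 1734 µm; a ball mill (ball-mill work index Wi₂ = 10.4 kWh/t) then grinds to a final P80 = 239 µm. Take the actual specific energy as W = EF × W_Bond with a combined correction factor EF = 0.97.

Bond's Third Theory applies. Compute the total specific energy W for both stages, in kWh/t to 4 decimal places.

W = 5.6367 kWh/t

W = 10 Wi (P80^-0.5 − F80^-0.5)
Stage 1 (12472→1734 µm, Wi₁=10.5): W₁ = 10·10.5·(0.024015 − 0.008954) = 1.5813 kWh/t
Stage 2 (1734→239 µm, Wi₂=10.4): W₂ = 10·10.4·(0.064685 − 0.024015) = 4.2297 kWh/t
W = W₁ + W₂ = 1.5813 + 4.2297 = 5.8110 kWh/t
Apply correction: 5.8110 × 0.97 = 5.6367 kWh/t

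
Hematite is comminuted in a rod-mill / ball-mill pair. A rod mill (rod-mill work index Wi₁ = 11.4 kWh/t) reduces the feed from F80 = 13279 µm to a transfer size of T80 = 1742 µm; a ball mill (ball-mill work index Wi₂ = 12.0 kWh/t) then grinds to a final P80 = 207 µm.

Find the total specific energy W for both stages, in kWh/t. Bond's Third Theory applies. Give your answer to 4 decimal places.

W = 7.2075 kWh/t

W = 10 Wi (P80^-0.5 − F80^-0.5)
Stage 1 (13279→1742 µm, Wi₁=11.4): W₁ = 10·11.4·(0.023959 − 0.008678) = 1.7421 kWh/t
Stage 2 (1742→207 µm, Wi₂=12.0): W₂ = 10·12.0·(0.069505 − 0.023959) = 5.4654 kWh/t
W = W₁ + W₂ = 1.7421 + 5.4654 = 7.2075 kWh/t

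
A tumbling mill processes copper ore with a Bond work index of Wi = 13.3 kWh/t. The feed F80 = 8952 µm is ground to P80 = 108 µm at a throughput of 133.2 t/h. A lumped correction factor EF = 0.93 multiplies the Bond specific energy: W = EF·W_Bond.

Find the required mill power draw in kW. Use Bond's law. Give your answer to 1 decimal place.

W = 10 Wi (P80^-0.5 − F80^-0.5)
W = 10·13.3·(1/√108 − 1/√8952) = 10·13.3·(0.085656) = 11.3922 kWh/t
Corrected W = EF·W_Bond = 0.93·11.3922 = 10.5948 kWh/t
P_mill = W·ṁ = 10.5948·133.2 = 1411.2 kW

P = 1411.2 kW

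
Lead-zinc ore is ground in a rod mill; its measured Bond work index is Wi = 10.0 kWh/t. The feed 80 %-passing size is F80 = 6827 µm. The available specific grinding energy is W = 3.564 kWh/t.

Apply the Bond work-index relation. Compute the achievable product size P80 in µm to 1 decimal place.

W = 10 Wi / √P80 − 10 Wi / √F80
1/√P80 = 1/√F80 + W/(10·Wi)
  = 3.5640/(10·10.0) + 1/√6827 = 0.035640 + 0.012103 = 0.047743
P80 = (1/0.047743)² = 20.9456² = 438.72 µm

P80 = 438.7 µm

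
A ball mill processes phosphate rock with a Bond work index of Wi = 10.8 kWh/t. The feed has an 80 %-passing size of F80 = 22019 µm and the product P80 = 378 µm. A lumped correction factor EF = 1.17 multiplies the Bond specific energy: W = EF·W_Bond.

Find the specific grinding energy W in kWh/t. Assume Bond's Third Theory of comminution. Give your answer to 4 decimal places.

W = 10 Wi (P80^-0.5 − F80^-0.5)
1/√378 = 0.051434;  1/√22019 = 0.006739
W = 10·10.8·(0.051434 − 0.006739) = 4.8271 kWh/t
Apply correction: 4.8271 × 1.17 = 5.6477 kWh/t

W = 5.6477 kWh/t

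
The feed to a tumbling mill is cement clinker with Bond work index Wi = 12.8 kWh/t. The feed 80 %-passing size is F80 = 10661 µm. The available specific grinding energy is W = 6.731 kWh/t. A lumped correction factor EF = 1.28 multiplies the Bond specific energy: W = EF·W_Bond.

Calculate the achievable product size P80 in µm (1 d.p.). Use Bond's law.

P80 = 388.0 µm

W = 10·Wi·(P80^(-½) − F80^(-½))
W_Bond = W / EF = 6.731 / 1.28 = 5.2586 kWh/t
1/√P80 = 1/√F80 + W_Bond/(10·Wi)
  = 5.2586/(10·12.8) + 1/√10661 = 0.041083 + 0.009685 = 0.050768
P80 = (1/0.050768)² = 19.6975² = 387.99 µm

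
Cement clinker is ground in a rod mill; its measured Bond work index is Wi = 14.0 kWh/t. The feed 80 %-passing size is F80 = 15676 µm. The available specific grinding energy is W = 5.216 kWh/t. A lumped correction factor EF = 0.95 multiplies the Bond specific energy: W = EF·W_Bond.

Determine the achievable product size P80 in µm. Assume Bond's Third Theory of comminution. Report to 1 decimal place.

P80 = 448.8 µm

W = 10 Wi / √P80 − 10 Wi / √F80
W_Bond = W / EF = 5.216 / 0.95 = 5.4905 kWh/t
P80^-0.5 = F80^-0.5 + W_Bond/(10 Wi)
  = 5.4905/(10·14.0) + 1/√15676 = 0.039218 + 0.007987 = 0.047205
P80 = (1/0.047205)² = 21.1842² = 448.77 µm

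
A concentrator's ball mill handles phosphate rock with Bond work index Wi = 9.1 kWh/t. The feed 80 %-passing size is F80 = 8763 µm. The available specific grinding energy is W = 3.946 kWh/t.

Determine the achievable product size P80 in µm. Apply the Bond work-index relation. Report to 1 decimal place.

W = 10 Wi (1/√P80 − 1/√F80)  [Bond]
P80^-0.5 = F80^-0.5 + W/(10 Wi)
  = 3.9460/(10·9.1) + 1/√8763 = 0.043363 + 0.010683 = 0.054045
P80 = (1/0.054045)² = 18.5030² = 342.36 µm

P80 = 342.4 µm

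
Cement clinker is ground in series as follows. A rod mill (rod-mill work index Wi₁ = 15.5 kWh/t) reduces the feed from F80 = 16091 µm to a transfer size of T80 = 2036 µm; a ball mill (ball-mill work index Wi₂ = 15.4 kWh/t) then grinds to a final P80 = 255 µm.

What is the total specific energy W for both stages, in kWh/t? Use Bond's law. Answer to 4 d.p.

W_Bond = 10·Wi·(1/√P₈₀ − 1/√F₈₀)
Stage 1 (16091→2036 µm, Wi₁=15.5): W₁ = 10·15.5·(0.022162 − 0.007883) = 2.2132 kWh/t
Stage 2 (2036→255 µm, Wi₂=15.4): W₂ = 10·15.4·(0.062622 − 0.022162) = 6.2309 kWh/t
W = W₁ + W₂ = 2.2132 + 6.2309 = 8.4441 kWh/t

W = 8.4441 kWh/t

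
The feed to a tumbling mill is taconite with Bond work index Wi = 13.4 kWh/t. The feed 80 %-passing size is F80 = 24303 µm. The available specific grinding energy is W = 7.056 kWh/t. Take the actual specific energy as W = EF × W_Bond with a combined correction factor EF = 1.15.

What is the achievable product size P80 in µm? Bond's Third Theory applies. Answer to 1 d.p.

P80 = 367.0 µm

W = 10 Wi (P80^-0.5 − F80^-0.5)
W_Bond = W / EF = 7.056 / 1.15 = 6.1357 kWh/t
⇒ 1/√P80 = W_Bond/(10·Wi) + 1/√F80
  = 6.1357/(10·13.4) + 1/√24303 = 0.045788 + 0.006415 = 0.052203
P80 = (1/0.052203)² = 19.1560² = 366.95 µm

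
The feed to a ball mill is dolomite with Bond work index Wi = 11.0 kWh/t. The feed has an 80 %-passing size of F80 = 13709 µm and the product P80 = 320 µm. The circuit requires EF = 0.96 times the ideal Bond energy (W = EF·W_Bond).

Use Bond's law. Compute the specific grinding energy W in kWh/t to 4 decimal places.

W = 10 Wi / √P80 − 10 Wi / √F80
1/√320 = 0.055902;  1/√13709 = 0.008541
W = 10·11.0·(0.055902 − 0.008541) = 5.2097 kWh/t
W_actual = 0.96 × 5.2097 = 5.0013 kWh/t

W = 5.0013 kWh/t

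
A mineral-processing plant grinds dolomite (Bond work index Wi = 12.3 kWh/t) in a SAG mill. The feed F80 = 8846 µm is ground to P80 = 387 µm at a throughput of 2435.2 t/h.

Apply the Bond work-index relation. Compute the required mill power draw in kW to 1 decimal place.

P = 12041.3 kW

W = 10·Wi·(P80^(-½) − F80^(-½))
W = 10·12.3·(1/√387 − 1/√8846) = 10·12.3·(0.040201) = 4.9447 kWh/t
Mill draw = 4.9447 × 2435.2 = 12041.3 kW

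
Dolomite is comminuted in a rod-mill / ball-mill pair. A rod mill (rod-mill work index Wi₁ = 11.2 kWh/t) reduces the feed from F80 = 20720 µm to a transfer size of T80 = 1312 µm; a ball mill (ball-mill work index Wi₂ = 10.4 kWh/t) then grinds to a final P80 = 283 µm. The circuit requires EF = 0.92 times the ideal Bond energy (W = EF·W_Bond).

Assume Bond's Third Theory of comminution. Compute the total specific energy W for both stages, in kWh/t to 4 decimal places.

W = 10·Wi·[P80^(−½) − F80^(−½)]
Stage 1 (20720→1312 µm, Wi₁=11.2): W₁ = 10·11.2·(0.027608 − 0.006947) = 2.3140 kWh/t
Stage 2 (1312→283 µm, Wi₂=10.4): W₂ = 10·10.4·(0.059444 − 0.027608) = 3.3109 kWh/t
W = W₁ + W₂ = 2.3140 + 3.3109 = 5.6249 kWh/t
With EF = 0.92: W = 5.6249·0.92 = 5.1749 kWh/t

W = 5.1749 kWh/t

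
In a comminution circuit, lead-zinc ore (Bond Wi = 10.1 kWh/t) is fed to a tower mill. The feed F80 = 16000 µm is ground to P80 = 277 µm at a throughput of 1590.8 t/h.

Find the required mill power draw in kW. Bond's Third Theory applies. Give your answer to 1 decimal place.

P = 8383.6 kW

W = 10·Wi·(P80^(-½) − F80^(-½))
W = 10·10.1·(1/√277 − 1/√16000) = 10·10.1·(0.052178) = 5.2700 kWh/t
P = W·T = 5.2700·1590.8 = 8383.6 kW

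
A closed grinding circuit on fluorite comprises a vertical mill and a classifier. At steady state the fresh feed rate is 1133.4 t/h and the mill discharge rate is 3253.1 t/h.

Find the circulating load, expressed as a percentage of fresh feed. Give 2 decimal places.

CL = 187.02 %

M = F + R at steady state, so:
R = M − F = 3253.1 − 1133.4 = 2119.7 t/h
CL = 100·R/F = 100·2119.7/1133.4 = 187.02 %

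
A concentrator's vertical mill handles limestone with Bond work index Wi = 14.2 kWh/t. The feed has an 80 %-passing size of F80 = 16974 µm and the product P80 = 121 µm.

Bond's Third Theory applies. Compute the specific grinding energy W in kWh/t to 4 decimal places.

W = 10 Wi (P80^-0.5 − F80^-0.5)
1/√121 = 0.090909;  1/√16974 = 0.007676
W = 10·14.2·(0.090909 − 0.007676) = 11.8192 kWh/t

W = 11.8192 kWh/t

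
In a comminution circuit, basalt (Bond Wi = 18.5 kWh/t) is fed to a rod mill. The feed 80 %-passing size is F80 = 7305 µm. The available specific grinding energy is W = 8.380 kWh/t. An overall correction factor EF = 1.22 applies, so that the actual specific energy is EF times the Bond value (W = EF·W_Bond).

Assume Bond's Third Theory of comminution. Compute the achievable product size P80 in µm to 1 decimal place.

W = 10·Wi·(P80^(-½) − F80^(-½))
W_Bond = W / EF = 8.380 / 1.22 = 6.8689 kWh/t
P80^-0.5 = F80^-0.5 + W_Bond/(10 Wi)
  = 6.8689/(10·18.5) + 1/√7305 = 0.037129 + 0.011700 = 0.048829
P80 = (1/0.048829)² = 20.4796² = 419.41 µm

P80 = 419.4 µm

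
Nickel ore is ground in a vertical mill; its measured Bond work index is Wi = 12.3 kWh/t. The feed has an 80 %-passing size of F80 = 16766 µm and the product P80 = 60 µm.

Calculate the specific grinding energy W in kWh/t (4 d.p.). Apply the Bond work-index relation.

W = 10 Wi (1/√P80 − 1/√F80)  [Bond]
1/√60 = 0.129099;  1/√16766 = 0.007723
W = 10·12.3·(0.129099 − 0.007723) = 14.9293 kWh/t

W = 14.9293 kWh/t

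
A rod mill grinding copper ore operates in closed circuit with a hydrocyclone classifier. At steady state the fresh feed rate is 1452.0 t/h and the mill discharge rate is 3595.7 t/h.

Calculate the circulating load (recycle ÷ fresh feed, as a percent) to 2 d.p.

CL = 147.64 %

Mill node: discharge = fresh + recycle.
R = M − F = 3595.7 − 1452.0 = 2143.7 t/h
CL = 100·R/F = 100·2143.7/1452.0 = 147.64 %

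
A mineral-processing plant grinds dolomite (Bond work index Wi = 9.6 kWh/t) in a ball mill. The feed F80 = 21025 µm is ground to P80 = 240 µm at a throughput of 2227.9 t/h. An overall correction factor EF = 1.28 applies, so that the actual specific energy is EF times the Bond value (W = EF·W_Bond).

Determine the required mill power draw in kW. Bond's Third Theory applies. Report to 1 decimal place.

W = 10·Wi·[P80^(−½) − F80^(−½)]
W = 10·9.6·(1/√240 − 1/√21025) = 10·9.6·(0.057653) = 5.5347 kWh/t
W_actual = 1.28 × 5.5347 = 7.0844 kWh/t
P = W·T = 7.0844·2227.9 = 15783.4 kW

P = 15783.4 kW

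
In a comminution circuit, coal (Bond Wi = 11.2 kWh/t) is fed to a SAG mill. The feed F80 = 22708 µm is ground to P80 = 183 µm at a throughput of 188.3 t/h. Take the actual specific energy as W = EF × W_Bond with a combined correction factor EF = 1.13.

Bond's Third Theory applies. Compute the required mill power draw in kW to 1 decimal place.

W = 10·Wi·[P80^(−½) − F80^(−½)]
W = 10·11.2·(1/√183 − 1/√22708) = 10·11.2·(0.067286) = 7.5360 kWh/t
Apply correction: 7.5360 × 1.13 = 8.5157 kWh/t
P_mill = W·ṁ = 8.5157·188.3 = 1603.5 kW

P = 1603.5 kW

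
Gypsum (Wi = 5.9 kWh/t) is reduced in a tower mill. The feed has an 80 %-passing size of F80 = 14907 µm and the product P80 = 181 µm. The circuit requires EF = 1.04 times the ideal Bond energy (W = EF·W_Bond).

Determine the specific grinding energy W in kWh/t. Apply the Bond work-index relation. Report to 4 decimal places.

Bond:  W = 10 Wi (1/√P − 1/√F)
1/√181 = 0.074329;  1/√14907 = 0.008190
W = 10·5.9·(0.074329 − 0.008190) = 3.9022 kWh/t
Apply correction: 3.9022 × 1.04 = 4.0583 kWh/t

W = 4.0583 kWh/t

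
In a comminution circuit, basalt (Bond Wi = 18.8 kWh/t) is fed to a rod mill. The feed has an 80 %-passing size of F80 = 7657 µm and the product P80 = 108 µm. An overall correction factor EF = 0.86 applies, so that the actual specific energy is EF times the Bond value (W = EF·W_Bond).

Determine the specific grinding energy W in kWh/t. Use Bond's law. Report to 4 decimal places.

W = 13.7100 kWh/t

W = 10 Wi (1/√P80 − 1/√F80)  [Bond]
1/√108 = 0.096225;  1/√7657 = 0.011428
W = 10·18.8·(0.096225 − 0.011428) = 15.9418 kWh/t
With EF = 0.86: W = 15.9418·0.86 = 13.7100 kWh/t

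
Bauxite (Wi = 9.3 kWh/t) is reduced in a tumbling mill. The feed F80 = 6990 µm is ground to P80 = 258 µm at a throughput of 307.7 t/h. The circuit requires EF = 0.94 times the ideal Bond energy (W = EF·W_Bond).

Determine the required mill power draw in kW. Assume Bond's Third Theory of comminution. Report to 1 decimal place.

W_Bond = 10·Wi·(1/√P₈₀ − 1/√F₈₀)
W = 10·9.3·(1/√258 − 1/√6990) = 10·9.3·(0.050296) = 4.6776 kWh/t
Apply correction: 4.6776 × 0.94 = 4.3969 kWh/t
P = W·T = 4.3969·307.7 = 1352.9 kW

P = 1352.9 kW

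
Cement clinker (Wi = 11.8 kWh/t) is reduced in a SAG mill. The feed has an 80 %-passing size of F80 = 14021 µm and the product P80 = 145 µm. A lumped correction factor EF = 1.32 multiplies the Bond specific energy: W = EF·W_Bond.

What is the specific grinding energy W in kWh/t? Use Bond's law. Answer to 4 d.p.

W = 11.6197 kWh/t

Bond:  W = 10 Wi (1/√P − 1/√F)
1/√145 = 0.083045;  1/√14021 = 0.008445
W = 10·11.8·(0.083045 − 0.008445) = 8.8028 kWh/t
Corrected W = EF·W_Bond = 1.32·8.8028 = 11.6197 kWh/t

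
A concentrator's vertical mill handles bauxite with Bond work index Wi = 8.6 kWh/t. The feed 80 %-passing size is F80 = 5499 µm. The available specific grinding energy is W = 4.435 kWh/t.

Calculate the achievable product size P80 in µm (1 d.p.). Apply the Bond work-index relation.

P80 = 236.3 µm

W = 10·Wi·[P80^(−½) − F80^(−½)]
P80^(−½) = W/(10 Wi) + F80^(−½)
  = 4.4350/(10·8.6) + 1/√5499 = 0.051570 + 0.013485 = 0.065055
P80 = (1/0.065055)² = 15.3716² = 236.29 µm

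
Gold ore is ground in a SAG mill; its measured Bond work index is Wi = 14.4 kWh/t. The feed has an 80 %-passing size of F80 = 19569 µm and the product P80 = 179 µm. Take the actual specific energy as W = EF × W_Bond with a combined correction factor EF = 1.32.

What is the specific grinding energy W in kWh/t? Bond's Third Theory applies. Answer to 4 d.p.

W = 10 Wi (P80^-0.5 − F80^-0.5)
1/√179 = 0.074744;  1/√19569 = 0.007149
W = 10·14.4·(0.074744 − 0.007149) = 9.7337 kWh/t
With EF = 1.32: W = 9.7337·1.32 = 12.8485 kWh/t

W = 12.8485 kWh/t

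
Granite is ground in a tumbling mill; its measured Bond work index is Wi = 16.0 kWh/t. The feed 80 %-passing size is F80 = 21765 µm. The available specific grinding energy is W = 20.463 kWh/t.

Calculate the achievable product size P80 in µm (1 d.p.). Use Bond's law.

P80 = 55.1 µm

W = 10·Wi·[P80^(−½) − F80^(−½)]
P80^-0.5 = F80^-0.5 + W/(10 Wi)
  = 20.4630/(10·16.0) + 1/√21765 = 0.127894 + 0.006778 = 0.134672
P80 = (1/0.134672)² = 7.4254² = 55.14 µm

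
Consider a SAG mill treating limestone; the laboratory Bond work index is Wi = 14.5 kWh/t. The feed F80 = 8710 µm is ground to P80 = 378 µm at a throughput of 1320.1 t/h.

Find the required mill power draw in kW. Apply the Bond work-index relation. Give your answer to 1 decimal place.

P = 7794.3 kW

W_Bond = 10·Wi·(1/√P₈₀ − 1/√F₈₀)
W = 10·14.5·(1/√378 − 1/√8710) = 10·14.5·(0.040719) = 5.9043 kWh/t
P_mill = W·ṁ = 5.9043·1320.1 = 7794.3 kW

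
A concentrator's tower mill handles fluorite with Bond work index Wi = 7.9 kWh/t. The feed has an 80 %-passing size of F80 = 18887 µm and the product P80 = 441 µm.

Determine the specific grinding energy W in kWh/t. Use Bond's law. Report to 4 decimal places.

W = 3.1871 kWh/t

W = 10 Wi / √P80 − 10 Wi / √F80
1/√441 = 0.047619;  1/√18887 = 0.007276
W = 10·7.9·(0.047619 − 0.007276) = 3.1871 kWh/t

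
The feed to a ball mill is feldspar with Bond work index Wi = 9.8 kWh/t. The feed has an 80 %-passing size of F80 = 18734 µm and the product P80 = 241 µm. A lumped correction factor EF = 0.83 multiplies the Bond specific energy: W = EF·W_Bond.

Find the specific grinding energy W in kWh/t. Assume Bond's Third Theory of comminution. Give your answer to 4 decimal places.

W = 10·Wi·[P80^(−½) − F80^(−½)]
1/√241 = 0.064416;  1/√18734 = 0.007306
W = 10·9.8·(0.064416 − 0.007306) = 5.5967 kWh/t
With EF = 0.83: W = 5.5967·0.83 = 4.6453 kWh/t

W = 4.6453 kWh/t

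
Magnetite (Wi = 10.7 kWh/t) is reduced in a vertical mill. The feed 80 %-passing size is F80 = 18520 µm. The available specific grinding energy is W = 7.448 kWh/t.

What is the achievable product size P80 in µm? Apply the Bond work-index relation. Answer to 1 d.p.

P80 = 168.9 µm

W = 10 Wi (P80^-0.5 − F80^-0.5)
1/√P80 = 1/√F80 + W/(10·Wi)
  = 7.4480/(10·10.7) + 1/√18520 = 0.069607 + 0.007348 = 0.076956
P80 = (1/0.076956)² = 12.9945² = 168.86 µm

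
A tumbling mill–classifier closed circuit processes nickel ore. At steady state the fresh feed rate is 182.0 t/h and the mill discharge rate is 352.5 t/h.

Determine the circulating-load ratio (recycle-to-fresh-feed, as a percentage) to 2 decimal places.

CL = 93.68 %

Mill node: discharge = fresh + recycle.
R = M − F = 352.5 − 182.0 = 170.5 t/h
CL = 100·R/F = 100·170.5/182.0 = 93.68 %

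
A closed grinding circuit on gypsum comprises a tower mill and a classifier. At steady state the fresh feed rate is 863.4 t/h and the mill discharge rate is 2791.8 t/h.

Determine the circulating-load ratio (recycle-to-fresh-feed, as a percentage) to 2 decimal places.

CL = 223.35 %

M = F + R at steady state, so:
R = M − F = 2791.8 − 863.4 = 1928.4 t/h
CL = 100·R/F = 100·1928.4/863.4 = 223.35 %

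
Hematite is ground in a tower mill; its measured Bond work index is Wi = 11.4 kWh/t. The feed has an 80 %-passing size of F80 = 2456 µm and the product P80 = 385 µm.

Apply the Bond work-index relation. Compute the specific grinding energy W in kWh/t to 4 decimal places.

W = 10 Wi / √P80 − 10 Wi / √F80
1/√385 = 0.050965;  1/√2456 = 0.020178
W = 10·11.4·(0.050965 − 0.020178) = 3.5096 kWh/t

W = 3.5096 kWh/t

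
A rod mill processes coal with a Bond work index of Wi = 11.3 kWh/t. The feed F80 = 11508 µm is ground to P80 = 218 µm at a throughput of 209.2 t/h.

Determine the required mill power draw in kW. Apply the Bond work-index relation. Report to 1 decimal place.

W_Bond = 10·Wi·(1/√P₈₀ − 1/√F₈₀)
W = 10·11.3·(1/√218 − 1/√11508) = 10·11.3·(0.058407) = 6.6000 kWh/t
Power = W × throughput = 6.6000 kWh/t × 209.2 t/h = 1380.7 kW

P = 1380.7 kW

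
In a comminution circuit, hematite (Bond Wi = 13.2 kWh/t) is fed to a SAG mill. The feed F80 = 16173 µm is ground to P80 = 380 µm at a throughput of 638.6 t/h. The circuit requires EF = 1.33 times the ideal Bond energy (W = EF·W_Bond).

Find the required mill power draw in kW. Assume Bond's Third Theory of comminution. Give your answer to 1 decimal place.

W = 10·Wi·[P80^(−½) − F80^(−½)]
W = 10·13.2·(1/√380 − 1/√16173) = 10·13.2·(0.043436) = 5.7335 kWh/t
Apply correction: 5.7335 × 1.33 = 7.6256 kWh/t
Power = W × throughput = 7.6256 kWh/t × 638.6 t/h = 4869.7 kW

P = 4869.7 kW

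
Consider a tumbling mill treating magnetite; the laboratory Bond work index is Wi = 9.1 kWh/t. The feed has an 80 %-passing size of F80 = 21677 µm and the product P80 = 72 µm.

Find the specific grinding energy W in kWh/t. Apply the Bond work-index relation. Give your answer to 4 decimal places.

W = 10.1064 kWh/t

W = 10 Wi / √P80 − 10 Wi / √F80
1/√72 = 0.117851;  1/√21677 = 0.006792
W = 10·9.1·(0.117851 − 0.006792) = 10.1064 kWh/t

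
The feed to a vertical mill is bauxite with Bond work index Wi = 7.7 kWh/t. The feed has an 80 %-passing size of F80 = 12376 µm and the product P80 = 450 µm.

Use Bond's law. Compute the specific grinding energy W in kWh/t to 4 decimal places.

W = 2.9377 kWh/t

W = 10·Wi·(P80^(-½) − F80^(-½))
1/√450 = 0.047140;  1/√12376 = 0.008989
W = 10·7.7·(0.047140 − 0.008989) = 2.9377 kWh/t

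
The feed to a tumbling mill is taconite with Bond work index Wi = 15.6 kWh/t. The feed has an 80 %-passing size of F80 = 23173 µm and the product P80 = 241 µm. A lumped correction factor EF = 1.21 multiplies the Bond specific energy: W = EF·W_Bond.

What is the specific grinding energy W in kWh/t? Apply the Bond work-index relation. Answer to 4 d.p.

W = 10.9191 kWh/t

W = 10 Wi (P80^-0.5 − F80^-0.5)
1/√241 = 0.064416;  1/√23173 = 0.006569
W = 10·15.6·(0.064416 − 0.006569) = 9.0241 kWh/t
Corrected W = EF·W_Bond = 1.21·9.0241 = 10.9191 kWh/t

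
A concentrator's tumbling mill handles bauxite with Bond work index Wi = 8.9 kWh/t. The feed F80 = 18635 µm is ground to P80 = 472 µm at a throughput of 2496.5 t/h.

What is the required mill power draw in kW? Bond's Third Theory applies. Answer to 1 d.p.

Bond:  W = 10 Wi (1/√P − 1/√F)
W = 10·8.9·(1/√472 − 1/√18635) = 10·8.9·(0.038703) = 3.4446 kWh/t
Power = W × throughput = 3.4446 kWh/t × 2496.5 t/h = 8599.4 kW

P = 8599.4 kW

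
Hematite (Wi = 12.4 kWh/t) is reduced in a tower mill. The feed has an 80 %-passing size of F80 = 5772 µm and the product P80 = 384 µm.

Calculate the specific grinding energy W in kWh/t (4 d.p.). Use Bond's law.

W = 4.6957 kWh/t

Bond:  W = 10 Wi (1/√P − 1/√F)
1/√384 = 0.051031;  1/√5772 = 0.013162
W = 10·12.4·(0.051031 − 0.013162) = 4.6957 kWh/t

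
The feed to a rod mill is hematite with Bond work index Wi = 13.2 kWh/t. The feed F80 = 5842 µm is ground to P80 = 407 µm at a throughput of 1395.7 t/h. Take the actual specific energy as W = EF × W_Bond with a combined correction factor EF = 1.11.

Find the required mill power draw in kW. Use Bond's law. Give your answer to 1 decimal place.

P = 7461.1 kW

W = 10 Wi (P80^-0.5 − F80^-0.5)
W = 10·13.2·(1/√407 − 1/√5842) = 10·13.2·(0.036485) = 4.8160 kWh/t
With EF = 1.11: W = 4.8160·1.11 = 5.3458 kWh/t
Mill draw = 5.3458 × 1395.7 = 7461.1 kW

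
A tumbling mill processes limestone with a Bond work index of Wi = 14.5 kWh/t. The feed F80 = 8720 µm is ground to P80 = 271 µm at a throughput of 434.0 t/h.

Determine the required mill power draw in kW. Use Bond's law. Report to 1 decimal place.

W_Bond = 10·Wi·(1/√P₈₀ − 1/√F₈₀)
W = 10·14.5·(1/√271 − 1/√8720) = 10·14.5·(0.050037) = 7.2553 kWh/t
P_mill = W·ṁ = 7.2553·434.0 = 3148.8 kW

P = 3148.8 kW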